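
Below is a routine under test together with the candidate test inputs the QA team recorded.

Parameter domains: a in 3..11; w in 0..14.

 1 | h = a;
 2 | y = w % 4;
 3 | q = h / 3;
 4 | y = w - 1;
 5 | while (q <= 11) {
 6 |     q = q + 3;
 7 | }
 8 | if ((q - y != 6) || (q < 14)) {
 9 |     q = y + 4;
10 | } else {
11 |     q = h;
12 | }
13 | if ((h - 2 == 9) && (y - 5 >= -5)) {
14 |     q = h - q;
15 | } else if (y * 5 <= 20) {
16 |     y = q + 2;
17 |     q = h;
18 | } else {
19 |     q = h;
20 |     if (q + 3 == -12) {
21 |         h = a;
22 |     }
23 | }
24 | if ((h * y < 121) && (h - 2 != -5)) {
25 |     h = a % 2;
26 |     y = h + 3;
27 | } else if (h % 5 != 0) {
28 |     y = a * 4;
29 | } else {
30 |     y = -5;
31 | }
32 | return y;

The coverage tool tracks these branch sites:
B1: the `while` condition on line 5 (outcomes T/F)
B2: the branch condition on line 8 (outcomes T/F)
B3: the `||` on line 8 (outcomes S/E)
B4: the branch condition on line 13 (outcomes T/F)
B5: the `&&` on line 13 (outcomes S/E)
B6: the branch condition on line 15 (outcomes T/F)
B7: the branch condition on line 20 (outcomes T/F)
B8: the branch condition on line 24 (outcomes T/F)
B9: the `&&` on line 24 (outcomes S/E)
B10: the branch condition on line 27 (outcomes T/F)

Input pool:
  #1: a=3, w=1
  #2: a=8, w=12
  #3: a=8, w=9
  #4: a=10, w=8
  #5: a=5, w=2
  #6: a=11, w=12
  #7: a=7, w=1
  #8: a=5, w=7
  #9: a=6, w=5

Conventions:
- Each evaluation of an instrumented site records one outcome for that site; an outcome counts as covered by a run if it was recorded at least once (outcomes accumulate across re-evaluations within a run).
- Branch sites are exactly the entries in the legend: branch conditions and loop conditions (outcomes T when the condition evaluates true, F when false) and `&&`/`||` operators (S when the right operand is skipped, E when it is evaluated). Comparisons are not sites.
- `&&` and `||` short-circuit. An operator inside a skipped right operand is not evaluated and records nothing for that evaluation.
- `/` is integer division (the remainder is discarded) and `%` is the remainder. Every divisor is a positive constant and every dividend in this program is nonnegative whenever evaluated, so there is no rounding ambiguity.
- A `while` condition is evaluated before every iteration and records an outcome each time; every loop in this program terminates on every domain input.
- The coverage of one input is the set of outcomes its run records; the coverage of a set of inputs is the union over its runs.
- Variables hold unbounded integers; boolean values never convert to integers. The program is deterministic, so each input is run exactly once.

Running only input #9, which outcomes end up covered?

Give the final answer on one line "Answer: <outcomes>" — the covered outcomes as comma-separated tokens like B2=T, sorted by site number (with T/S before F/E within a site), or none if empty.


Running input #9 (a=6, w=5), event by event:
  B1->T, B1->T, B1->T, B1->T, B1->F, B3->S, B2->T, B5->S, B4->F, B6->T
  B9->E, B8->T
distinct outcomes covered: B1=T, B1=F, B2=T, B3=S, B4=F, B5=S, B6=T, B8=T, B9=E
Answer: B1=T, B1=F, B2=T, B3=S, B4=F, B5=S, B6=T, B8=T, B9=E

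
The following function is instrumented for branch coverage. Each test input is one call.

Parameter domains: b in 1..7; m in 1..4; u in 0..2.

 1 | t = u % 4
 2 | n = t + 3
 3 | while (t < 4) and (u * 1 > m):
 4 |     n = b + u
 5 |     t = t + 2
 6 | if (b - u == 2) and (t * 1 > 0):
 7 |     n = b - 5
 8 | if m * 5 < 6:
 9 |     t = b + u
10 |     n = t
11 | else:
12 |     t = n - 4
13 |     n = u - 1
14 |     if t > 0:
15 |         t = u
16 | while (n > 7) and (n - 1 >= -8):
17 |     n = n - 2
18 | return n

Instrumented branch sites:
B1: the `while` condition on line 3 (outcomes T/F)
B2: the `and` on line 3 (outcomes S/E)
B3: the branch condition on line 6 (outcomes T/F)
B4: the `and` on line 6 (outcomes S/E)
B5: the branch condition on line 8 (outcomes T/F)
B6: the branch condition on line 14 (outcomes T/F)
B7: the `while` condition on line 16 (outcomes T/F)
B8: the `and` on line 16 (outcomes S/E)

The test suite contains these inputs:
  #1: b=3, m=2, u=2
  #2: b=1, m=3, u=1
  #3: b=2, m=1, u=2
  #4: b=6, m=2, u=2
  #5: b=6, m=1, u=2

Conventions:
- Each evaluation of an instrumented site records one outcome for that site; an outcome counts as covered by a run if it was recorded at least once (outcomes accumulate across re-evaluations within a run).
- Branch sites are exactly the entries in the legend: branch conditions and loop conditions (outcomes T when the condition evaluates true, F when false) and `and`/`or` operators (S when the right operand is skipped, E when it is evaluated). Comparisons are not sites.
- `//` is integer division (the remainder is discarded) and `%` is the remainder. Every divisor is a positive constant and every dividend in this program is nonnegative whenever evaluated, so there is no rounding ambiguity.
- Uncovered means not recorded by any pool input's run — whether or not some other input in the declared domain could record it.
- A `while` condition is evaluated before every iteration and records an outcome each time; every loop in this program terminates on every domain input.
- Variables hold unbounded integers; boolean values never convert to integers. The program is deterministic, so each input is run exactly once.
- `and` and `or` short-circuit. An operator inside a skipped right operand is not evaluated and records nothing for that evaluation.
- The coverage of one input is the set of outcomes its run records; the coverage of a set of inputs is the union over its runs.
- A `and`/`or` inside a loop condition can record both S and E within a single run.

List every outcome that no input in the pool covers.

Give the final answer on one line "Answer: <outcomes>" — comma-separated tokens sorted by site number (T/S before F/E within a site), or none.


input #1, b=3, m=2, u=2: outcomes B1=F, B2=E, B3=F, B4=S, B5=F, B6=T, B7=F, B8=S
input #2, b=1, m=3, u=1: outcomes B1=F, B2=E, B3=F, B4=S, B5=F, B6=F, B7=F, B8=S
input #3, b=2, m=1, u=2: outcomes B1=T, B1=F, B2=S, B2=E, B3=F, B4=S, B5=T, B7=F, B8=S
input #4, b=6, m=2, u=2: outcomes B1=F, B2=E, B3=F, B4=S, B5=F, B6=T, B7=F, B8=S
input #5, b=6, m=1, u=2: outcomes B1=T, B1=F, B2=S, B2=E, B3=F, B4=S, B5=T, B7=T, B7=F, B8=S, B8=E
union over the pool: B1=T, B1=F, B2=S, B2=E, B3=F, B4=S, B5=T, B5=F, B6=T, B6=F, B7=T, B7=F, B8=S, B8=E
uncovered (2 of 16): B3=T, B4=E
Answer: B3=T, B4=E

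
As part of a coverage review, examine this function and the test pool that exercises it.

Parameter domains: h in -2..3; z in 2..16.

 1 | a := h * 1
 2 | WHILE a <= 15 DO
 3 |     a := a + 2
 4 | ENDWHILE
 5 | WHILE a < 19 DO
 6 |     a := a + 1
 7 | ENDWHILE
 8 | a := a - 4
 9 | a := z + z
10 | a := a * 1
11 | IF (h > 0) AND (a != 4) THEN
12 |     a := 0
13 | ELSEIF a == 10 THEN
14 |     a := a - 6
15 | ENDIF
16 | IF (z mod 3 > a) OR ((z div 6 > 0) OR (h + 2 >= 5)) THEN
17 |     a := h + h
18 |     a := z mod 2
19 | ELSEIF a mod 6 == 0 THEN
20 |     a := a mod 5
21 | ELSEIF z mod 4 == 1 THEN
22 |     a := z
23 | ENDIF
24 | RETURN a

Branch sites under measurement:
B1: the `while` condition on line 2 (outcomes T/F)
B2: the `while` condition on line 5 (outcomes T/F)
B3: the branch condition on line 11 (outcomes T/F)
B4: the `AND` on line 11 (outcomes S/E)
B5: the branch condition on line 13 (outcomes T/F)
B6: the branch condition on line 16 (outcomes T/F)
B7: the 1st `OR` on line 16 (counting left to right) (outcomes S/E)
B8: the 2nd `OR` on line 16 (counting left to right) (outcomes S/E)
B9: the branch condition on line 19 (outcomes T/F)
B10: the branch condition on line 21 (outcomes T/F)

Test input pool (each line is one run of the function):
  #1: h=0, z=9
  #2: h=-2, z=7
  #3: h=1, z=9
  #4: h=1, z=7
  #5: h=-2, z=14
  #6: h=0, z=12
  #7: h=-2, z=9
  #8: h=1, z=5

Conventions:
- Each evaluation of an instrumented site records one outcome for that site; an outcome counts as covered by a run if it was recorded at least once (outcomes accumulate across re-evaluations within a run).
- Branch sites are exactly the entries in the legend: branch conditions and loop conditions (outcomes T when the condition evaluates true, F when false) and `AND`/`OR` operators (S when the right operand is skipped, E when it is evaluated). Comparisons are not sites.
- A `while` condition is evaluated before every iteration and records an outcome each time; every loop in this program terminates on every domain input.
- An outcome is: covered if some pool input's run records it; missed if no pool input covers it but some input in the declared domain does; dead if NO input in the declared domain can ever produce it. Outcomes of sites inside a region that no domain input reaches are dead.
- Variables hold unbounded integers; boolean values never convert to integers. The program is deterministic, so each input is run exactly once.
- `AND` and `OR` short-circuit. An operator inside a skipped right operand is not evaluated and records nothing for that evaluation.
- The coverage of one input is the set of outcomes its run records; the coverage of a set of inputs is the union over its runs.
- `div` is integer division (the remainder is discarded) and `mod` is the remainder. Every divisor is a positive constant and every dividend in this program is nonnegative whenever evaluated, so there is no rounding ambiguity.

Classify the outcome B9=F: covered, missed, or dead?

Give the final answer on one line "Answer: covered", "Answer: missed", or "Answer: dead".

no pool input records B9=F
but domain input (h=-2, z=2) does record it -> reachable, so missed

Answer: missed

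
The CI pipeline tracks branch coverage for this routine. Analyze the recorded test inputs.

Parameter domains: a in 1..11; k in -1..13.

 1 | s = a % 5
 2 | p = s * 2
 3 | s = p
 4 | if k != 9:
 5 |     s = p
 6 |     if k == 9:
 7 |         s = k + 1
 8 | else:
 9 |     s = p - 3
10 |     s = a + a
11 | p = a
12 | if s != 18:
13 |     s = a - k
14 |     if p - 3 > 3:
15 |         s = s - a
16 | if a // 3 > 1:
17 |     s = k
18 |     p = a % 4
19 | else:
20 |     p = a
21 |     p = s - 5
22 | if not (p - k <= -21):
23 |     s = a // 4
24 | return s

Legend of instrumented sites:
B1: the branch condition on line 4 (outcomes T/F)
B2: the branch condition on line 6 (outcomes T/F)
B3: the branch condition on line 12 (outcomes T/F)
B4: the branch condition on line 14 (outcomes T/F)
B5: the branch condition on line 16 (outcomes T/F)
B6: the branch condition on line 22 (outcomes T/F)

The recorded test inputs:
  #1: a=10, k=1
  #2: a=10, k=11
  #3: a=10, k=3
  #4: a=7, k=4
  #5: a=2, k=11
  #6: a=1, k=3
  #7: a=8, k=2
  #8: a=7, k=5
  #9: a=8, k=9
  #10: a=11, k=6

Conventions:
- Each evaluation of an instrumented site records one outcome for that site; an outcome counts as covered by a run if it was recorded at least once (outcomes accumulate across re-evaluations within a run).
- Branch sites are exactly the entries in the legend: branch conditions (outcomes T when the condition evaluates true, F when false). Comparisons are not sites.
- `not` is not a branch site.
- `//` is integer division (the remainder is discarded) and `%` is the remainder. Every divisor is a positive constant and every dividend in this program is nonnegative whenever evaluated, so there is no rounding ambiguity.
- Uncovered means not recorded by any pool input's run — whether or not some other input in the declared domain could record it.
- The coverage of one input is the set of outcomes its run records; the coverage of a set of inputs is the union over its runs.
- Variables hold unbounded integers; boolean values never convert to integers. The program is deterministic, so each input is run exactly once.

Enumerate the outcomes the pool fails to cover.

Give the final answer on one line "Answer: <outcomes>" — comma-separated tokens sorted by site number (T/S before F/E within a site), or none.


#1 (a=10, k=1) -> B1->T, B2->F, B3->T, B4->T, B5->T, B6->T; covered: B1=T, B2=F, B3=T, B4=T, B5=T, B6=T
#2 (a=10, k=11) -> B1->T, B2->F, B3->T, B4->T, B5->T, B6->T; covered: B1=T, B2=F, B3=T, B4=T, B5=T, B6=T
#3 (a=10, k=3) -> B1->T, B2->F, B3->T, B4->T, B5->T, B6->T; covered: B1=T, B2=F, B3=T, B4=T, B5=T, B6=T
#4 (a=7, k=4) -> B1->T, B2->F, B3->T, B4->T, B5->T, B6->T; covered: B1=T, B2=F, B3=T, B4=T, B5=T, B6=T
#5 (a=2, k=11) -> B1->T, B2->F, B3->T, B4->F, B5->F, B6->F; covered: B1=T, B2=F, B3=T, B4=F, B5=F, B6=F
#6 (a=1, k=3) -> B1->T, B2->F, B3->T, B4->F, B5->F, B6->T; covered: B1=T, B2=F, B3=T, B4=F, B5=F, B6=T
#7 (a=8, k=2) -> B1->T, B2->F, B3->T, B4->T, B5->T, B6->T; covered: B1=T, B2=F, B3=T, B4=T, B5=T, B6=T
#8 (a=7, k=5) -> B1->T, B2->F, B3->T, B4->T, B5->T, B6->T; covered: B1=T, B2=F, B3=T, B4=T, B5=T, B6=T
#9 (a=8, k=9) -> B1->F, B3->T, B4->T, B5->T, B6->T; covered: B1=F, B3=T, B4=T, B5=T, B6=T
#10 (a=11, k=6) -> B1->T, B2->F, B3->T, B4->T, B5->T, B6->T; covered: B1=T, B2=F, B3=T, B4=T, B5=T, B6=T
union over the pool: B1=T, B1=F, B2=F, B3=T, B4=T, B4=F, B5=T, B5=F, B6=T, B6=F
uncovered (2 of 12): B2=T, B3=F
Answer: B2=T, B3=F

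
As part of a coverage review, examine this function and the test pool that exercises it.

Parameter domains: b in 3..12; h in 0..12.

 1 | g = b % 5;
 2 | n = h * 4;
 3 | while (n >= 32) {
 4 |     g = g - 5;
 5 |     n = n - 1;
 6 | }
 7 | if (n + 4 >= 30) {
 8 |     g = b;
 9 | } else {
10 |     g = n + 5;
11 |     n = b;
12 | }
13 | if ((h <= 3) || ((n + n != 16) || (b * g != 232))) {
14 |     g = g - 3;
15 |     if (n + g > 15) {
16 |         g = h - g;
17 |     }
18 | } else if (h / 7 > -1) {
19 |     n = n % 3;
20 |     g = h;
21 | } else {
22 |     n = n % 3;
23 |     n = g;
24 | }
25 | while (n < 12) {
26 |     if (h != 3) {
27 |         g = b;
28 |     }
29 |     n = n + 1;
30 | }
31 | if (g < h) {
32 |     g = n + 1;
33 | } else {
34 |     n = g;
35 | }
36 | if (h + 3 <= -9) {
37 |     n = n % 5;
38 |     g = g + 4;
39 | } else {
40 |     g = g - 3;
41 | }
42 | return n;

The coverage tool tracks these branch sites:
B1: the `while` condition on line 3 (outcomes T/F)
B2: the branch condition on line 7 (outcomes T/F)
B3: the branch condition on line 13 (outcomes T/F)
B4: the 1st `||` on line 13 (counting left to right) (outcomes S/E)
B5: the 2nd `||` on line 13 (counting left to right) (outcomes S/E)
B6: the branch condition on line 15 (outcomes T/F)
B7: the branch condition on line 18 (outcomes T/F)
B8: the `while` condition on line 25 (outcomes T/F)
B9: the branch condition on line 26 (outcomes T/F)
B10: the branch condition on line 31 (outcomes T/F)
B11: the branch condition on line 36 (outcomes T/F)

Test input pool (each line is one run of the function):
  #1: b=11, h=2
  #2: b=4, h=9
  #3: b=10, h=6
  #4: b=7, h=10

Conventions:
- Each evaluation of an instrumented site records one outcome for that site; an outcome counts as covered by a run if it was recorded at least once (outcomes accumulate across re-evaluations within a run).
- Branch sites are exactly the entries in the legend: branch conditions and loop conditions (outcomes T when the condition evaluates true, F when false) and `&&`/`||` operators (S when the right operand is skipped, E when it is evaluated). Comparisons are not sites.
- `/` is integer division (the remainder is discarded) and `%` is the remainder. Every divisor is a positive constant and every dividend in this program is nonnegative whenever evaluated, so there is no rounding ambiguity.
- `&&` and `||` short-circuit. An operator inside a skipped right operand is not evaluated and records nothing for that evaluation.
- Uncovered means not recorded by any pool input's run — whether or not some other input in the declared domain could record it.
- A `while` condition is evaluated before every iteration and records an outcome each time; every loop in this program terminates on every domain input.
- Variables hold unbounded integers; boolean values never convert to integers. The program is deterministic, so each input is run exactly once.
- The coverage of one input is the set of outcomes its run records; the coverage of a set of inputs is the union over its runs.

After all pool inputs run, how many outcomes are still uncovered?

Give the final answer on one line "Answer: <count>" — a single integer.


input #1, b=11, h=2: events B1->F, B2->F, B4->S, B3->T, B6->T, B8->T, B9->T, B8->F, B10->F, B11->F; outcomes B1=F, B2=F, B3=T, B4=S, B6=T, B8=T, B8=F, B9=T, B10=F, B11=F
input #2, b=4, h=9: events B1->T, B1->T, B1->T, B1->T, B1->T, B1->F, B2->T, B4->E, B5->S, B3->T, B6->T, B8->F, B10->T, B11->F; outcomes B1=T, B1=F, B2=T, B3=T, B4=E, B5=S, B6=T, B8=F, B10=T, B11=F
input #3, b=10, h=6: events B1->F, B2->F, B4->E, B5->S, B3->T, B6->T, B8->T, B9->T, B8->T, B9->T, B8->F, B10->F, B11->F; outcomes B1=F, B2=F, B3=T, B4=E, B5=S, B6=T, B8=T, B8=F, B9=T, B10=F, B11=F
input #4, b=7, h=10: events B1->T, B1->T, B1->T, B1->T, B1->T, B1->T, B1->T, B1->T, B1->T, B1->F, B2->T, B4->E, B5->S, B3->T, ...; outcomes B1=T, B1=F, B2=T, B3=T, B4=E, B5=S, B6=T, B8=F, B10=T, B11=F
union over the pool: B1=T, B1=F, B2=T, B2=F, B3=T, B4=S, B4=E, B5=S, B6=T, B8=T, B8=F, B9=T, B10=T, B10=F, B11=F
uncovered (7 of 22): B3=F, B5=E, B6=F, B7=T, B7=F, B9=F, B11=T
Answer: 7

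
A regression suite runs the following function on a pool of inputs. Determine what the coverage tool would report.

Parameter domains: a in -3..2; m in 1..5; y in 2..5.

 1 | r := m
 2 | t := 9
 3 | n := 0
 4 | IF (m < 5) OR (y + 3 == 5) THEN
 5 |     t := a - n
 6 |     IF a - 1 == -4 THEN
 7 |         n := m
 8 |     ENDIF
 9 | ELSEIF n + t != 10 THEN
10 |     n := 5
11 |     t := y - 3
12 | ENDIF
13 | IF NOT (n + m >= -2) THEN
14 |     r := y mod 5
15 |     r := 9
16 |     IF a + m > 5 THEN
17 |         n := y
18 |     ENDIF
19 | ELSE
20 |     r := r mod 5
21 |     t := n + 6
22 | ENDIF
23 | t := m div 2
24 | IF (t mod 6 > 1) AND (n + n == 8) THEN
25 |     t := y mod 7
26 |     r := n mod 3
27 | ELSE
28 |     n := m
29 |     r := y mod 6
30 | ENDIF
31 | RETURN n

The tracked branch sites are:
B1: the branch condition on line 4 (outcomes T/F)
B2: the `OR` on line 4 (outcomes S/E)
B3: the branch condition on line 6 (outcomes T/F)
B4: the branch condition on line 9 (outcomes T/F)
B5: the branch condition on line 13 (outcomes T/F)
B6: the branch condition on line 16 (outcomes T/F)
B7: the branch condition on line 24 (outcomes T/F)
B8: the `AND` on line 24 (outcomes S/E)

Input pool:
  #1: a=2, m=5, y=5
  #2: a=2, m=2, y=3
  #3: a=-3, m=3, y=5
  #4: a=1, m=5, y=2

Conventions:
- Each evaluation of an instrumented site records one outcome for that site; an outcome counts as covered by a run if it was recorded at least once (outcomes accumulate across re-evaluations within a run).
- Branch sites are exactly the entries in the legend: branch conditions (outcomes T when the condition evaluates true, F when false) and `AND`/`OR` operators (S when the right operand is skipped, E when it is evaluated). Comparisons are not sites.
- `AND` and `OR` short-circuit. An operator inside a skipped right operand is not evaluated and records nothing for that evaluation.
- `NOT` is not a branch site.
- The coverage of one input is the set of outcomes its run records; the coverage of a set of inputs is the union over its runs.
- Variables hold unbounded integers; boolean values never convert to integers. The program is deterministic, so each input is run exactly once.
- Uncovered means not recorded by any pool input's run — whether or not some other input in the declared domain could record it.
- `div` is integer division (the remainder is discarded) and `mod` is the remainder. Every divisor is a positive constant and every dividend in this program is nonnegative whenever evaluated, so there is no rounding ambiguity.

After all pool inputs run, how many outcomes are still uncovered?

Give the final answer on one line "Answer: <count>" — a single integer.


run #1 (a=2, m=5, y=5) runs B2->E, B1->F, B4->T, B5->F, B8->E, B7->F; records B1=F, B2=E, B4=T, B5=F, B7=F, B8=E
run #2 (a=2, m=2, y=3) runs B2->S, B1->T, B3->F, B5->F, B8->S, B7->F; records B1=T, B2=S, B3=F, B5=F, B7=F, B8=S
run #3 (a=-3, m=3, y=5) runs B2->S, B1->T, B3->T, B5->F, B8->S, B7->F; records B1=T, B2=S, B3=T, B5=F, B7=F, B8=S
run #4 (a=1, m=5, y=2) runs B2->E, B1->T, B3->F, B5->F, B8->E, B7->F; records B1=T, B2=E, B3=F, B5=F, B7=F, B8=E
union over the pool: B1=T, B1=F, B2=S, B2=E, B3=T, B3=F, B4=T, B5=F, B7=F, B8=S, B8=E
uncovered (5 of 16): B4=F, B5=T, B6=T, B6=F, B7=T
Answer: 5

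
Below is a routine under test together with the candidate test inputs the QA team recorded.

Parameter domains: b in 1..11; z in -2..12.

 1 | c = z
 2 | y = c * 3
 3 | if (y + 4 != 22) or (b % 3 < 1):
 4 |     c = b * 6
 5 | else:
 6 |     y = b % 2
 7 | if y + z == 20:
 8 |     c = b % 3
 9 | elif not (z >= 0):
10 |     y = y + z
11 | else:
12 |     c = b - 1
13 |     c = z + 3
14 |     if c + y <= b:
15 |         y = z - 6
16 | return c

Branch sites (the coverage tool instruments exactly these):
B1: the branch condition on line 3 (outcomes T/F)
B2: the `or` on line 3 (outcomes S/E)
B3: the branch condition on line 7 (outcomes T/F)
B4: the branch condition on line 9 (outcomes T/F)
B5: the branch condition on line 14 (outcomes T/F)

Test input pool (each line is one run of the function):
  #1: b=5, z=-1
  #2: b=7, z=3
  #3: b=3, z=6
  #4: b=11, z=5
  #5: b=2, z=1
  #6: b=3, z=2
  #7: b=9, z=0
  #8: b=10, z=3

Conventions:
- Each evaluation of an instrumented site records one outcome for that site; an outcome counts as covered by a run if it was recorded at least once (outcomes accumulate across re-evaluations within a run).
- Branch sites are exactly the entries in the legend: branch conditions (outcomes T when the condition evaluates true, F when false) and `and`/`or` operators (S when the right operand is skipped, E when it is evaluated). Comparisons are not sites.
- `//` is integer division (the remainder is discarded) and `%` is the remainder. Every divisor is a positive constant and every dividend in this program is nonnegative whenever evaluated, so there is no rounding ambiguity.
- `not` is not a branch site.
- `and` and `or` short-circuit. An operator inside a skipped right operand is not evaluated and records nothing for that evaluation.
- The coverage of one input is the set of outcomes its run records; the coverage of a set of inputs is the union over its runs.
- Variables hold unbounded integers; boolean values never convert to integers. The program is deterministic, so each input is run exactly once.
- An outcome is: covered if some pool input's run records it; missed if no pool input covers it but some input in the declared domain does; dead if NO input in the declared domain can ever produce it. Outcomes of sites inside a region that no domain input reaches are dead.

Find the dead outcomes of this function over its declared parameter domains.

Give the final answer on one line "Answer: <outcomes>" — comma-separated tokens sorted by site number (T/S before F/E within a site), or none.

checking every outcome against all 165 domain inputs:
  reachable outcomes have witnesses, e.g. B1=T (e.g. b=1, z=-2), B1=F (e.g. b=1, z=6), B2=S (e.g. b=1, z=-2), B2=E (e.g. b=1, z=6)

Answer: none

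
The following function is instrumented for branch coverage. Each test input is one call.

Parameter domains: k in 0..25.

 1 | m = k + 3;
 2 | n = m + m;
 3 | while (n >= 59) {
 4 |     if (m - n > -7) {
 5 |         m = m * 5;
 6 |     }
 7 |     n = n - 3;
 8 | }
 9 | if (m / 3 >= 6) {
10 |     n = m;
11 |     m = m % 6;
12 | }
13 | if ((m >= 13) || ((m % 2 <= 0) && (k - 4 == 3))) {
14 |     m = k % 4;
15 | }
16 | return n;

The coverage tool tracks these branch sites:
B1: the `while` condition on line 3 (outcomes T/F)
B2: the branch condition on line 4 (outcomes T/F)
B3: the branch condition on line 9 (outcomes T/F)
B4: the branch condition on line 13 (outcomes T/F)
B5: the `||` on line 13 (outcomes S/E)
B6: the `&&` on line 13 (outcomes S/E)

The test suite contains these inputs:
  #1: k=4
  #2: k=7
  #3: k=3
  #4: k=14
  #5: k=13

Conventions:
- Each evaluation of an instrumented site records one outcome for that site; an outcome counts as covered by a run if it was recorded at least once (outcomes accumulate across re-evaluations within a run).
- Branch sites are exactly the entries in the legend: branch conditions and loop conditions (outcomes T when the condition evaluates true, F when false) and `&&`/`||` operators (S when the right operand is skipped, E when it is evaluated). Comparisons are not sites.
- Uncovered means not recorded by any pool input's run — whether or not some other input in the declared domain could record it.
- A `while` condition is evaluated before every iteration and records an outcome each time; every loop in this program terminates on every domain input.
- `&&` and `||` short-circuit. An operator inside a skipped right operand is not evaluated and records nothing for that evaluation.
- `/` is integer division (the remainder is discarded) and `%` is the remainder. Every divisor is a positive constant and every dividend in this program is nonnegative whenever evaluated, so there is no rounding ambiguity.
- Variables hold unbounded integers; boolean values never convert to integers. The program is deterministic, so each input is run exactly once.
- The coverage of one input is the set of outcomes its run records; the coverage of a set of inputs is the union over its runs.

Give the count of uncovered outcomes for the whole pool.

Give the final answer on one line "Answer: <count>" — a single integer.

test 1 (k=4) fires B1->F, B3->F, B5->E, B6->S, B4->F; hits B1=F, B3=F, B4=F, B5=E, B6=S
test 2 (k=7) fires B1->F, B3->F, B5->E, B6->E, B4->T; hits B1=F, B3=F, B4=T, B5=E, B6=E
test 3 (k=3) fires B1->F, B3->F, B5->E, B6->E, B4->F; hits B1=F, B3=F, B4=F, B5=E, B6=E
test 4 (k=14) fires B1->F, B3->F, B5->S, B4->T; hits B1=F, B3=F, B4=T, B5=S
test 5 (k=13) fires B1->F, B3->F, B5->S, B4->T; hits B1=F, B3=F, B4=T, B5=S
union over the pool: B1=F, B3=F, B4=T, B4=F, B5=S, B5=E, B6=S, B6=E
uncovered (4 of 12): B1=T, B2=T, B2=F, B3=T

Answer: 4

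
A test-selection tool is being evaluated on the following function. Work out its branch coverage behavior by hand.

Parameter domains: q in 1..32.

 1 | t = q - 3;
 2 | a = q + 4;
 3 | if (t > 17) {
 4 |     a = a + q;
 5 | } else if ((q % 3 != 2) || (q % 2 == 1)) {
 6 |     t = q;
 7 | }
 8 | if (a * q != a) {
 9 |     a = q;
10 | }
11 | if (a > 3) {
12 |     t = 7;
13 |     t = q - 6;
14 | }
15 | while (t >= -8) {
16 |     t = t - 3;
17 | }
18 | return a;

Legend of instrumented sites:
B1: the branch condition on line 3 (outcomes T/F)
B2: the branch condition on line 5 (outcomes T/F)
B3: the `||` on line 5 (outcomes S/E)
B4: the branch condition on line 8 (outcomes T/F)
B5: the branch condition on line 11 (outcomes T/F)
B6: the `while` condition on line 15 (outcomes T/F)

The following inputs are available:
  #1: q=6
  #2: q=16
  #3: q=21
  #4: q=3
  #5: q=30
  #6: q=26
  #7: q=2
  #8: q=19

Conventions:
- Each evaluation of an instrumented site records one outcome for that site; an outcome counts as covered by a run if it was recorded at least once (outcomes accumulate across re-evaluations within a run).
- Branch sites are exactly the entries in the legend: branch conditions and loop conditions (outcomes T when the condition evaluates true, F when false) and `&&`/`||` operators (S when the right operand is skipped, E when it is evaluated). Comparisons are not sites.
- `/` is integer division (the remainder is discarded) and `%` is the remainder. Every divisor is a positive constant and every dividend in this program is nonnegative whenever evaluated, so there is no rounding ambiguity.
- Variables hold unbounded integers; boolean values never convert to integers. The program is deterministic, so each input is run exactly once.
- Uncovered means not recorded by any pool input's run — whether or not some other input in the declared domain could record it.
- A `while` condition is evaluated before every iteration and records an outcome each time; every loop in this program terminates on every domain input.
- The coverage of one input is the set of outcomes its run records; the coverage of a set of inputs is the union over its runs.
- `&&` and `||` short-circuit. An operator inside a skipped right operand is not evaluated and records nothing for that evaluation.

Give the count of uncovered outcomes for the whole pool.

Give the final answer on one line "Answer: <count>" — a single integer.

input #1 (q=6): events B1->F, B3->S, B2->T, B4->T, B5->T, B6->T, B6->T, B6->T, B6->F; covers B1=F, B2=T, B3=S, B4=T, B5=T, B6=T, B6=F
input #2 (q=16): events B1->F, B3->S, B2->T, B4->T, B5->T, B6->T, B6->T, B6->T, B6->T, B6->T, B6->T, B6->T, B6->F; covers B1=F, B2=T, B3=S, B4=T, B5=T, B6=T, B6=F
input #3 (q=21): events B1->T, B4->T, B5->T, B6->T, B6->T, B6->T, B6->T, B6->T, B6->T, B6->T, B6->T, B6->F; covers B1=T, B4=T, B5=T, B6=T, B6=F
input #4 (q=3): events B1->F, B3->S, B2->T, B4->T, B5->F, B6->T, B6->T, B6->T, B6->T, B6->F; covers B1=F, B2=T, B3=S, B4=T, B5=F, B6=T, B6=F
input #5 (q=30): events B1->T, B4->T, B5->T, B6->T, B6->T, B6->T, B6->T, B6->T, B6->T, B6->T, B6->T, B6->T, B6->T, B6->T, ...; covers B1=T, B4=T, B5=T, B6=T, B6=F
input #6 (q=26): events B1->T, B4->T, B5->T, B6->T, B6->T, B6->T, B6->T, B6->T, B6->T, B6->T, B6->T, B6->T, B6->T, B6->F; covers B1=T, B4=T, B5=T, B6=T, B6=F
input #7 (q=2): events B1->F, B3->E, B2->F, B4->T, B5->F, B6->T, B6->T, B6->T, B6->F; covers B1=F, B2=F, B3=E, B4=T, B5=F, B6=T, B6=F
input #8 (q=19): events B1->F, B3->S, B2->T, B4->T, B5->T, B6->T, B6->T, B6->T, B6->T, B6->T, B6->T, B6->T, B6->T, B6->F; covers B1=F, B2=T, B3=S, B4=T, B5=T, B6=T, B6=F
union over the pool: B1=T, B1=F, B2=T, B2=F, B3=S, B3=E, B4=T, B5=T, B5=F, B6=T, B6=F
uncovered (1 of 12): B4=F

Answer: 1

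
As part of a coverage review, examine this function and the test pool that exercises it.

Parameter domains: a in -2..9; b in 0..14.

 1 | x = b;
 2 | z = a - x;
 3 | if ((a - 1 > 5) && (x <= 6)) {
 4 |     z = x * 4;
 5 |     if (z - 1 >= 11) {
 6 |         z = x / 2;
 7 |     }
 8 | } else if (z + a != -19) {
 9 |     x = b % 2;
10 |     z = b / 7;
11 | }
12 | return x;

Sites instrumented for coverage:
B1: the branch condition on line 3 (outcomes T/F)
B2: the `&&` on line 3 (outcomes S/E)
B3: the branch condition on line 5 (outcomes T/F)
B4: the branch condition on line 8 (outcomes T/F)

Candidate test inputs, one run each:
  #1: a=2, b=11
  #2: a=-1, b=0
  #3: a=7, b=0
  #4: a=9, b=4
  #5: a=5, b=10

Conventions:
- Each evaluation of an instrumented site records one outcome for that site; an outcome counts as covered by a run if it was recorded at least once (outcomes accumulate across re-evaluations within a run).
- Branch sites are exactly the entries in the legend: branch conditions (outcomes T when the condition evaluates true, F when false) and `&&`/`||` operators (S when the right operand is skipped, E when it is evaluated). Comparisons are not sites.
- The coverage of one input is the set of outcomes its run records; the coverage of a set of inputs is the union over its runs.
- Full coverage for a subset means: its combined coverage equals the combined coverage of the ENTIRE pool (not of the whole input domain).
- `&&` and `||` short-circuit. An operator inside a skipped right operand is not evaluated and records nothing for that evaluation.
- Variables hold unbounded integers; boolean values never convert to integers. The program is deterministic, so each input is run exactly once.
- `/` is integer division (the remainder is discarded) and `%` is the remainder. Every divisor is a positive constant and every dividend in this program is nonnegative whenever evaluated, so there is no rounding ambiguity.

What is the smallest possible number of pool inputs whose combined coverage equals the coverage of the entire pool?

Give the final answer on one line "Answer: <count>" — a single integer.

#1 (a=2, b=11) -> B2->S, B1->F, B4->T; covered: B1=F, B2=S, B4=T
#2 (a=-1, b=0) -> B2->S, B1->F, B4->T; covered: B1=F, B2=S, B4=T
#3 (a=7, b=0) -> B2->E, B1->T, B3->F; covered: B1=T, B2=E, B3=F
#4 (a=9, b=4) -> B2->E, B1->T, B3->T; covered: B1=T, B2=E, B3=T
#5 (a=5, b=10) -> B2->S, B1->F, B4->T; covered: B1=F, B2=S, B4=T
union over all inputs: B1=T, B1=F, B2=S, B2=E, B3=T, B3=F, B4=T (7 outcomes)
every size-1 subset falls short of the 7 outcomes (best: 3/7)
every size-2 subset falls short of the 7 outcomes (best: 6/7)
the canonical winner is {1, 3, 4}: size 3, full 7-outcome coverage, earliest index list among size-3 covers

Answer: 3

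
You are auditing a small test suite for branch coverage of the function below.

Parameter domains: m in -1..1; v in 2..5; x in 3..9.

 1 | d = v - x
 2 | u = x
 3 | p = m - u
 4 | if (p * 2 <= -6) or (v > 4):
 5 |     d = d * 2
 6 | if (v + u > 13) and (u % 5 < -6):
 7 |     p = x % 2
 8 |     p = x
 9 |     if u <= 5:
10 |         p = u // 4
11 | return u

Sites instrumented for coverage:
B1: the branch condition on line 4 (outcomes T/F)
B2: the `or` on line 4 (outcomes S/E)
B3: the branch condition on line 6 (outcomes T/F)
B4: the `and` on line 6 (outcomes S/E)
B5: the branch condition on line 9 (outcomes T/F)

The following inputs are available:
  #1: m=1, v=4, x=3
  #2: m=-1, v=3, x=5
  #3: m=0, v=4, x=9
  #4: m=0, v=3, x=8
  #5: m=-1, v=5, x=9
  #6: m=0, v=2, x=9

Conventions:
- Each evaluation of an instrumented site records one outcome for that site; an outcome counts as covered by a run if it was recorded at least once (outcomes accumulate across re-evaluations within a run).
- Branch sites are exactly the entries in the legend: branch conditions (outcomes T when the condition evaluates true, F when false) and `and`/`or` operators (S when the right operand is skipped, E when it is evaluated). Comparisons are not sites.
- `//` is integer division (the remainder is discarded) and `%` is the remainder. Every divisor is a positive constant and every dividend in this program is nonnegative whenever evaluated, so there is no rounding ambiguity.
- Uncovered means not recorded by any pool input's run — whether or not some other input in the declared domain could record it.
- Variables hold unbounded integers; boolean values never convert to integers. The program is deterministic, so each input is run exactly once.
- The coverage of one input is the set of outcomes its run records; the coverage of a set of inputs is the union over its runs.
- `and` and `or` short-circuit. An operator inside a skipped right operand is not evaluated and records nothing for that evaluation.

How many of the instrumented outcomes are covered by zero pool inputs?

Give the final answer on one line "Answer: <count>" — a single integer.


input #1 (m=1, v=4, x=3): covers B1=F, B2=E, B3=F, B4=S
input #2 (m=-1, v=3, x=5): covers B1=T, B2=S, B3=F, B4=S
input #3 (m=0, v=4, x=9): covers B1=T, B2=S, B3=F, B4=S
input #4 (m=0, v=3, x=8): covers B1=T, B2=S, B3=F, B4=S
input #5 (m=-1, v=5, x=9): covers B1=T, B2=S, B3=F, B4=E
input #6 (m=0, v=2, x=9): covers B1=T, B2=S, B3=F, B4=S
union over the pool: B1=T, B1=F, B2=S, B2=E, B3=F, B4=S, B4=E
uncovered (3 of 10): B3=T, B5=T, B5=F
Answer: 3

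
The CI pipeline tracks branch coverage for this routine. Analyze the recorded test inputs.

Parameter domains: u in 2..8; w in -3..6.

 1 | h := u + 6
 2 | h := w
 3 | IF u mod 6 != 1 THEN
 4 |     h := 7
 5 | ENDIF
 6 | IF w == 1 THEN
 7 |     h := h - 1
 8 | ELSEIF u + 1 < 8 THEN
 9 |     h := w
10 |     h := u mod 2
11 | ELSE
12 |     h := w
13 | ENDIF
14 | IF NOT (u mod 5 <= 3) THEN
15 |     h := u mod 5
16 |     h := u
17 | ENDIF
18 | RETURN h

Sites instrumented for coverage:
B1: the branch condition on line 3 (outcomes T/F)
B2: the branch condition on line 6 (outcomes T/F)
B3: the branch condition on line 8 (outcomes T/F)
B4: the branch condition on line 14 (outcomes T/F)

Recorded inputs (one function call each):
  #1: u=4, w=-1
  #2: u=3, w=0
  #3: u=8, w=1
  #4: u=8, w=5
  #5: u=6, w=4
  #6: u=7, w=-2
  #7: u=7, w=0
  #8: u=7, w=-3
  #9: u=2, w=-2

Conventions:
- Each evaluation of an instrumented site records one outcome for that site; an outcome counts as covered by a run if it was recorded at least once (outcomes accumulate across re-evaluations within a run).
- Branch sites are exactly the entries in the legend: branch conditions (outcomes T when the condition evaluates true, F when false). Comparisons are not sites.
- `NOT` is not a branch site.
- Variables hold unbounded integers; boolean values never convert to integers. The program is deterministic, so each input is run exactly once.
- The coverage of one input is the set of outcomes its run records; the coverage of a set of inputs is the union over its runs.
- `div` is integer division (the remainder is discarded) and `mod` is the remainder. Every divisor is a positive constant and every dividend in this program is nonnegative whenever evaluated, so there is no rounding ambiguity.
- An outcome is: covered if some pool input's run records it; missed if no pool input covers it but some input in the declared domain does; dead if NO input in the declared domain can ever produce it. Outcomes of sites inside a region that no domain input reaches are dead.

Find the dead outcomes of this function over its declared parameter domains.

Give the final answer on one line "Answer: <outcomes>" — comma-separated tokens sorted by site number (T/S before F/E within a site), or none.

running all 70 domain inputs and tallying outcomes:
  reachable outcomes have witnesses, e.g. B1=T (e.g. u=2, w=-3), B1=F (e.g. u=7, w=-3), B2=T (e.g. u=2, w=1), B2=F (e.g. u=2, w=-3)

Answer: none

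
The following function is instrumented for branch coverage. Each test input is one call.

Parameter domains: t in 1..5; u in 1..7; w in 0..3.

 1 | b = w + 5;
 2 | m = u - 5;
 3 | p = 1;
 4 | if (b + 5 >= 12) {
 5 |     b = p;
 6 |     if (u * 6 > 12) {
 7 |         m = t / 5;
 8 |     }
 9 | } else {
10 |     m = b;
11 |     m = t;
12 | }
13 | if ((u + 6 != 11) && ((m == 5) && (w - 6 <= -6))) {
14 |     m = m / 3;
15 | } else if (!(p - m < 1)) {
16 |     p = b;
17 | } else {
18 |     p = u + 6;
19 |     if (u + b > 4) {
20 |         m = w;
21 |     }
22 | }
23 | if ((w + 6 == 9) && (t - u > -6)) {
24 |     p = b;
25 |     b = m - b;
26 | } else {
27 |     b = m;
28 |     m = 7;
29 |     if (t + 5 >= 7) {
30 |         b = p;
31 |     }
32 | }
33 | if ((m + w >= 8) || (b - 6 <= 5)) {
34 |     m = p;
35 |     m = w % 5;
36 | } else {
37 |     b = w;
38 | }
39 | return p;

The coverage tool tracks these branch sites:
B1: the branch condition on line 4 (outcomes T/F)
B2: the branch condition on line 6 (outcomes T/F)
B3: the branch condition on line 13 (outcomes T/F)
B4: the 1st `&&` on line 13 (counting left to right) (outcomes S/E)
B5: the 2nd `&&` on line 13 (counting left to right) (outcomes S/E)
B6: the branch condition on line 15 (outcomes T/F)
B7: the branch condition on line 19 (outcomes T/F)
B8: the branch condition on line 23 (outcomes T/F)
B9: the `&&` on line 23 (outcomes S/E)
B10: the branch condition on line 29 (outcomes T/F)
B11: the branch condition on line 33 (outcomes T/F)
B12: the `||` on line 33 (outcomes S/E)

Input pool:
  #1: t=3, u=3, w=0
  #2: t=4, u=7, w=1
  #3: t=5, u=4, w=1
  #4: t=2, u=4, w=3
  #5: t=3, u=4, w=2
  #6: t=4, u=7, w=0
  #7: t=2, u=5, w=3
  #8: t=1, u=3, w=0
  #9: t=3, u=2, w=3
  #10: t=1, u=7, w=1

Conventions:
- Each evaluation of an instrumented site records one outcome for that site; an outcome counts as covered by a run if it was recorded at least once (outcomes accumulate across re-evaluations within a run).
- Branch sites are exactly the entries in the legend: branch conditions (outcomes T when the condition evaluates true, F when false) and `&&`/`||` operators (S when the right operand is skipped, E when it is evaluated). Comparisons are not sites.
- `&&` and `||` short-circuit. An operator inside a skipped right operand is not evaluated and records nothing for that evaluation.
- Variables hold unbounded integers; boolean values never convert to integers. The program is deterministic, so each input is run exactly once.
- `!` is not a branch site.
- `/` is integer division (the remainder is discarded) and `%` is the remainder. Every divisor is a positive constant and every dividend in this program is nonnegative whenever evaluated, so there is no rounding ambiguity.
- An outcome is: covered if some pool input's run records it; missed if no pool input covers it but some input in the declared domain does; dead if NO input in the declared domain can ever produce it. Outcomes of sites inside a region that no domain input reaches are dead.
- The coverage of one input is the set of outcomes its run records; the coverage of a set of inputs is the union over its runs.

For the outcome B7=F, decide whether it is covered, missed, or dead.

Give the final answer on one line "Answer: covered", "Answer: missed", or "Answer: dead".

no pool input records B7=F
but domain input (t=5, u=3, w=2) does record it -> reachable, so missed

Answer: missed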